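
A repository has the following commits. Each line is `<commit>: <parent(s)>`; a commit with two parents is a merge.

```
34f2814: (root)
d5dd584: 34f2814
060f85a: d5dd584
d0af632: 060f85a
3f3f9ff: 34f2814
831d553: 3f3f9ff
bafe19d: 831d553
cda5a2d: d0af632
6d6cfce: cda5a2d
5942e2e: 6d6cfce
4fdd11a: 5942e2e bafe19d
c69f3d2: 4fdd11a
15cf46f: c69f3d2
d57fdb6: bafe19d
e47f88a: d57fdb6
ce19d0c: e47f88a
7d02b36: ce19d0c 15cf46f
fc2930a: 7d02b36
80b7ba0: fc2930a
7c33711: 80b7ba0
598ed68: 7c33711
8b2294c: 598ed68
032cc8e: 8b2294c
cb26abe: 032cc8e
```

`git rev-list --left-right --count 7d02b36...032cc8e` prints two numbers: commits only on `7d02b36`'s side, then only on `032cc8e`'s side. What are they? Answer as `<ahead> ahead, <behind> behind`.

Reachable from 7d02b36: {060f85a, 15cf46f, 34f2814, 3f3f9ff, 4fdd11a, 5942e2e, 6d6cfce, 7d02b36, 831d553, bafe19d, c69f3d2, cda5a2d, ce19d0c, d0af632, d57fdb6, d5dd584, e47f88a}.
Reachable from 032cc8e: {032cc8e, 060f85a, 15cf46f, 34f2814, 3f3f9ff, 4fdd11a, 5942e2e, 598ed68, 6d6cfce, 7c33711, 7d02b36, 80b7ba0, 831d553, 8b2294c, bafe19d, c69f3d2, cda5a2d, ce19d0c, d0af632, d57fdb6, d5dd584, e47f88a, fc2930a}.
Only in 7d02b36's history (ahead): {} — 0.
Only in 032cc8e's history (behind): {032cc8e, 598ed68, 7c33711, 80b7ba0, 8b2294c, fc2930a} — 6.

0 ahead, 6 behind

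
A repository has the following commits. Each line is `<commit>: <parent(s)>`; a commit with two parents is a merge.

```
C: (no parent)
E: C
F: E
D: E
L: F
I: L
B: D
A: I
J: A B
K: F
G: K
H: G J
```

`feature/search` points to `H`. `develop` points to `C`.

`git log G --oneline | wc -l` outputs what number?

Walking parent pointers from G: reachable set = {C, E, F, G, K}.
That is 5 commits.

5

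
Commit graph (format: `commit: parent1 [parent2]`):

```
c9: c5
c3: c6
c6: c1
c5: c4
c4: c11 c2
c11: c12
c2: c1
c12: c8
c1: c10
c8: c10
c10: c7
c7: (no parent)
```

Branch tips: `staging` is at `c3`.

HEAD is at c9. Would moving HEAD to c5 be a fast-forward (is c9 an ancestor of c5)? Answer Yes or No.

A fast-forward from c9 to c5 is possible iff c9 is an ancestor of c5.
Ancestors of c5: {c1, c10, c11, c12, c2, c4, c5, c7, c8}.
c9 is not among them, so fast-forward is not possible.

No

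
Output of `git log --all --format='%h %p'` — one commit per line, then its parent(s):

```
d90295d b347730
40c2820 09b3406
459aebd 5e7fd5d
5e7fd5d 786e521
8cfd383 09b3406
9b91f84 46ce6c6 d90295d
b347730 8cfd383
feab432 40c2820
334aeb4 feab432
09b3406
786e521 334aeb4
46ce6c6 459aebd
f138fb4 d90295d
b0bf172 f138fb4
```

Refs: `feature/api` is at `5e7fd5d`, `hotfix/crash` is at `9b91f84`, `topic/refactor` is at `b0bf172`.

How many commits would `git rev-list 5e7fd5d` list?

6

Walking parent pointers from 5e7fd5d: reachable set = {09b3406, 334aeb4, 40c2820, 5e7fd5d, 786e521, feab432}.
That is 6 commits.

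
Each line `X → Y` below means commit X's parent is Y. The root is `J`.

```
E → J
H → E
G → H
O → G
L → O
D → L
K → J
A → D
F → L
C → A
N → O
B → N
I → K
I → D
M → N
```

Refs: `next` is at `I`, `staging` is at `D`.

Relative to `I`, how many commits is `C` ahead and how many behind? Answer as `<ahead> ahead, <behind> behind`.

Reachable from C: {A, C, D, E, G, H, J, L, O}.
Reachable from I: {D, E, G, H, I, J, K, L, O}.
Only in C's history (ahead): {A, C} — 2.
Only in I's history (behind): {I, K} — 2.

2 ahead, 2 behind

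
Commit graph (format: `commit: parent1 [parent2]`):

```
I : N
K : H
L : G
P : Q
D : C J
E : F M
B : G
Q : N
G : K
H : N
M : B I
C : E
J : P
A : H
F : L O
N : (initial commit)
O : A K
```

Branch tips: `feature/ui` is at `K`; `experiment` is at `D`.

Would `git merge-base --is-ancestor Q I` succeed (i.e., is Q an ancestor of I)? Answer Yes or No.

Ancestors of I: {I, N}.
Q is not in that set, so it is not an ancestor of I.

No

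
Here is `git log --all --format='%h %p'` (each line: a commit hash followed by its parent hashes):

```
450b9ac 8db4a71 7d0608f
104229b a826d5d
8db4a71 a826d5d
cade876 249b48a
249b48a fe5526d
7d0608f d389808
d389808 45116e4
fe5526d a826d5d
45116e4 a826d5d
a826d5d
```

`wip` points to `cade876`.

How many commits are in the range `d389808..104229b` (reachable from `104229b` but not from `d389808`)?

Reachable from 104229b: {104229b, a826d5d}.
Reachable from d389808: {45116e4, a826d5d, d389808}.
In 104229b's history but not d389808's: {104229b} — 1 commit.

1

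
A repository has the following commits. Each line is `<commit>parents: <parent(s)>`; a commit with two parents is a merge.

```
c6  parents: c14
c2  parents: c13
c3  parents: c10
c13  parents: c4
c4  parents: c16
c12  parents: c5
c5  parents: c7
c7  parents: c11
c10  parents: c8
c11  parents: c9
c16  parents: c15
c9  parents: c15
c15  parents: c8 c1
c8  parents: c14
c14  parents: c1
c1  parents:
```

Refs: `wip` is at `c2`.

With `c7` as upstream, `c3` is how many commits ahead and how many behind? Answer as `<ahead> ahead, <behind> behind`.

2 ahead, 4 behind

Reachable from c3: {c1, c10, c14, c3, c8}.
Reachable from c7: {c1, c11, c14, c15, c7, c8, c9}.
Only in c3's history (ahead): {c10, c3} — 2.
Only in c7's history (behind): {c11, c15, c7, c9} — 4.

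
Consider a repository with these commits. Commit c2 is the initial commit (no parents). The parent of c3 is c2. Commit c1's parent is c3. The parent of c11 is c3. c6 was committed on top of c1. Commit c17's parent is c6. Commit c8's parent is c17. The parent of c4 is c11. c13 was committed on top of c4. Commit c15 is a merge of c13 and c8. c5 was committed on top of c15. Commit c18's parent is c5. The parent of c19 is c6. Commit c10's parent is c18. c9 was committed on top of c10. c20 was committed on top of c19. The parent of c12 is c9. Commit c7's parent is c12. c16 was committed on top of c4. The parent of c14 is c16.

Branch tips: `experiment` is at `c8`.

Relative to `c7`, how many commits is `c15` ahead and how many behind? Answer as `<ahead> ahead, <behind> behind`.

0 ahead, 6 behind

Reachable from c15: {c1, c11, c13, c15, c17, c2, c3, c4, c6, c8}.
Reachable from c7: {c1, c10, c11, c12, c13, c15, c17, c18, c2, c3, c4, c5, c6, c7, c8, c9}.
Only in c15's history (ahead): {} — 0.
Only in c7's history (behind): {c10, c12, c18, c5, c7, c9} — 6.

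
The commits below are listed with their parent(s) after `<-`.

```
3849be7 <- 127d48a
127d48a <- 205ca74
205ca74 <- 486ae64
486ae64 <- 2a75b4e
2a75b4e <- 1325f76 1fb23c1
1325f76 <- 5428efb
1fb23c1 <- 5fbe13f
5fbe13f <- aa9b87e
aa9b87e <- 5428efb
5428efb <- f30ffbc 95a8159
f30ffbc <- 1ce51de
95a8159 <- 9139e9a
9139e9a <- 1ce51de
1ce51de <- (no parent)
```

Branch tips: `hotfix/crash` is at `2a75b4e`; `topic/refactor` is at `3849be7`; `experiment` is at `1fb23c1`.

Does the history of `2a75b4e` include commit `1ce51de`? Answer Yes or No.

Ancestors of 2a75b4e (commits reachable by following parents): {1325f76, 1ce51de, 1fb23c1, 2a75b4e, 5428efb, 5fbe13f, 9139e9a, 95a8159, aa9b87e, f30ffbc}.
1ce51de is in that set, so it is an ancestor of 2a75b4e.

Yes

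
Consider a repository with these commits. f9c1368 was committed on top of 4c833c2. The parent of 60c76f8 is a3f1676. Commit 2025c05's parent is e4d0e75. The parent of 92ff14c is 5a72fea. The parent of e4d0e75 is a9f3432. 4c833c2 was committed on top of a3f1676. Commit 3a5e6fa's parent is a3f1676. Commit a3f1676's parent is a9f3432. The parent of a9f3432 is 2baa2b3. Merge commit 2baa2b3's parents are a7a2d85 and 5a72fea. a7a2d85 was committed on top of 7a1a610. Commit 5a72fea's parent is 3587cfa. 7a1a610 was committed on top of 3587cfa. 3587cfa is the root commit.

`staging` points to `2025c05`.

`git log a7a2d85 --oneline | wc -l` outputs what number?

Walking parent pointers from a7a2d85: reachable set = {3587cfa, 7a1a610, a7a2d85}.
That is 3 commits.

3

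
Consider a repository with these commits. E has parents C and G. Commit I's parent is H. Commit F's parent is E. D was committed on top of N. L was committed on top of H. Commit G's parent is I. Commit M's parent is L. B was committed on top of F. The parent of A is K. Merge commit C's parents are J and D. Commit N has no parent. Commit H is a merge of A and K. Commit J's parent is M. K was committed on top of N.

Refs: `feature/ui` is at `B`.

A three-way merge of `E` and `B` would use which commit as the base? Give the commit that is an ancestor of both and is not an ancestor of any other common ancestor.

Ancestors of E: {A, C, D, E, G, H, I, J, K, L, M, N}.
Ancestors of B: {A, B, C, D, E, F, G, H, I, J, K, L, M, N}.
Common ancestors: {A, C, D, E, G, H, I, J, K, L, M, N}.
Among these, E is not an ancestor of any other common ancestor — it is the merge base.

E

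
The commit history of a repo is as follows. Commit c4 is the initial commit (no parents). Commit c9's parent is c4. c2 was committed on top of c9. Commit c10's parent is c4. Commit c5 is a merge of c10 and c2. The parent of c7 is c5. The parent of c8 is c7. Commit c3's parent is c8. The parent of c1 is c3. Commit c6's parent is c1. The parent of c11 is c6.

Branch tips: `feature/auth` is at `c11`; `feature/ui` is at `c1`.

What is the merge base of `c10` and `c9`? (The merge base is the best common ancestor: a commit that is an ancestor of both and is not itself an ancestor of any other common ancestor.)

c4

Ancestors of c10: {c10, c4}.
Ancestors of c9: {c4, c9}.
Common ancestors: {c4}.
The only common ancestor is c4, so it is the merge base.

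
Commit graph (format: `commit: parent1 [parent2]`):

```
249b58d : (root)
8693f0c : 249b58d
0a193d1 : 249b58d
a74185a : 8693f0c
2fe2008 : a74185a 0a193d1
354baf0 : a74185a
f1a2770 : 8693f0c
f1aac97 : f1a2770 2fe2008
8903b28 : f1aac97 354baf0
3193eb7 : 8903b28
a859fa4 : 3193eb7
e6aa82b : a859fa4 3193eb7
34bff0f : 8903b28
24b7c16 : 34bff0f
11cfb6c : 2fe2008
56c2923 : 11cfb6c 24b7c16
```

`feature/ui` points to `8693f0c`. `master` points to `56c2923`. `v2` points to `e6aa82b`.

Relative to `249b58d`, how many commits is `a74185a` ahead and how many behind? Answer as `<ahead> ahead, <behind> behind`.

2 ahead, 0 behind

Reachable from a74185a: {249b58d, 8693f0c, a74185a}.
Reachable from 249b58d: {249b58d}.
Only in a74185a's history (ahead): {8693f0c, a74185a} — 2.
Only in 249b58d's history (behind): {} — 0.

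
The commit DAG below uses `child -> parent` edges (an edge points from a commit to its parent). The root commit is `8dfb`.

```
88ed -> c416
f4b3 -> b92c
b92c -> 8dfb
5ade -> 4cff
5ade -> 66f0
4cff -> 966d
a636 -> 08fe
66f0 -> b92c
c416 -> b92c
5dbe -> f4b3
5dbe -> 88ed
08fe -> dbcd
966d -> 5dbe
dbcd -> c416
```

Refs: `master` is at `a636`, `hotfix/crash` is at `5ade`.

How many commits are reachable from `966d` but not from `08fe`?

4

Reachable from 966d: {5dbe, 88ed, 8dfb, 966d, b92c, c416, f4b3}.
Reachable from 08fe: {08fe, 8dfb, b92c, c416, dbcd}.
In 966d's history but not 08fe's: {5dbe, 88ed, 966d, f4b3} — 4 commits.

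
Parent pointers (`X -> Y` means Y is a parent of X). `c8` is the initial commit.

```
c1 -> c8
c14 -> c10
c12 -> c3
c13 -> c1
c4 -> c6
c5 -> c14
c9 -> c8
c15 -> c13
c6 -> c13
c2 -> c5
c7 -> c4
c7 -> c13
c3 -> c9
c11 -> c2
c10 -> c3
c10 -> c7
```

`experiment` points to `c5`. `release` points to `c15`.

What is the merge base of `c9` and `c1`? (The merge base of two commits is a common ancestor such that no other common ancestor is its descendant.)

c8

Ancestors of c9: {c8, c9}.
Ancestors of c1: {c1, c8}.
Common ancestors: {c8}.
The only common ancestor is c8, so it is the merge base.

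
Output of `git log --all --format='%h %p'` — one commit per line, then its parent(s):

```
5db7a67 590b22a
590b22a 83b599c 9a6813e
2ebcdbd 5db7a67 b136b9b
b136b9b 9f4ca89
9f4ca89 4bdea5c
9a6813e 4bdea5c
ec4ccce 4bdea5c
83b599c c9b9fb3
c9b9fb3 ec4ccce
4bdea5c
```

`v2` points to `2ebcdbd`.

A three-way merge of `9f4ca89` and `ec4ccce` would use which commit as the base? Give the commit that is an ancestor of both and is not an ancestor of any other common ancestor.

4bdea5c

Ancestors of 9f4ca89: {4bdea5c, 9f4ca89}.
Ancestors of ec4ccce: {4bdea5c, ec4ccce}.
Common ancestors: {4bdea5c}.
The only common ancestor is 4bdea5c, so it is the merge base.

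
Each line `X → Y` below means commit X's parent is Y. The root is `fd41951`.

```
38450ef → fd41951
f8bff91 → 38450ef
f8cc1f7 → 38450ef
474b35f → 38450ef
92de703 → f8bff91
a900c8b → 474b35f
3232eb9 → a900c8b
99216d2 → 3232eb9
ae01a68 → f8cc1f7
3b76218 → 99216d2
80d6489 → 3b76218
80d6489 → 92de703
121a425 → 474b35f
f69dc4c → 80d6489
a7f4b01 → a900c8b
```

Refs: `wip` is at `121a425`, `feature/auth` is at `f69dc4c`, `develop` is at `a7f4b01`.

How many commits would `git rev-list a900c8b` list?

4

Walking parent pointers from a900c8b: reachable set = {38450ef, 474b35f, a900c8b, fd41951}.
That is 4 commits.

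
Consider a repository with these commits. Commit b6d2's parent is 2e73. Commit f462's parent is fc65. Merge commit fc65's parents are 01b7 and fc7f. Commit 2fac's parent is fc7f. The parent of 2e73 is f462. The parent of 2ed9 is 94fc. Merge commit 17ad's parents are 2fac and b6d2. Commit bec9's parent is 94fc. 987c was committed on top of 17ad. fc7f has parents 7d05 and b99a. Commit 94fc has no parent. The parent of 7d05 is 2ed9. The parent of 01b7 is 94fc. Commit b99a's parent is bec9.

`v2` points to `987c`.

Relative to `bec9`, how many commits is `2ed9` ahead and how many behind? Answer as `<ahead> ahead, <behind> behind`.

1 ahead, 1 behind

Reachable from 2ed9: {2ed9, 94fc}.
Reachable from bec9: {94fc, bec9}.
Only in 2ed9's history (ahead): {2ed9} — 1.
Only in bec9's history (behind): {bec9} — 1.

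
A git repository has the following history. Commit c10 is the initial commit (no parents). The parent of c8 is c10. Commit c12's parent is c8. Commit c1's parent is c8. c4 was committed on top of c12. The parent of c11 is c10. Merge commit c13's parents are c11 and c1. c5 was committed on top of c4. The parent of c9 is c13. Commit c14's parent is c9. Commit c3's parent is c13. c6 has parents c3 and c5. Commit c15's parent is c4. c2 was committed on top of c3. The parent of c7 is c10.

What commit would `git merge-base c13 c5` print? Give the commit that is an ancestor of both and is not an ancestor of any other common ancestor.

Ancestors of c13: {c1, c10, c11, c13, c8}.
Ancestors of c5: {c10, c12, c4, c5, c8}.
Common ancestors: {c10, c8}.
Among these, c8 is not an ancestor of any other common ancestor — it is the merge base.

c8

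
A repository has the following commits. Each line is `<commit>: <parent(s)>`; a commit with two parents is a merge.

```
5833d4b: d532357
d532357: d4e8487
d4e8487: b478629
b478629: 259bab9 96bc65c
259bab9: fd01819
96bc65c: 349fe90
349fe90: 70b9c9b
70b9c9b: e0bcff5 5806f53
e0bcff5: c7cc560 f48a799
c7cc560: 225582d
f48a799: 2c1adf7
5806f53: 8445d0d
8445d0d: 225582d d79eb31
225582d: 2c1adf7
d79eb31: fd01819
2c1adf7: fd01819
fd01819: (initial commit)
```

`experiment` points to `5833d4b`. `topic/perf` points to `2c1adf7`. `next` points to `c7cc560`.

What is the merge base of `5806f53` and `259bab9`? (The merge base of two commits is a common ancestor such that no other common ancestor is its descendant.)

fd01819

Ancestors of 5806f53: {225582d, 2c1adf7, 5806f53, 8445d0d, d79eb31, fd01819}.
Ancestors of 259bab9: {259bab9, fd01819}.
Common ancestors: {fd01819}.
The only common ancestor is fd01819, so it is the merge base.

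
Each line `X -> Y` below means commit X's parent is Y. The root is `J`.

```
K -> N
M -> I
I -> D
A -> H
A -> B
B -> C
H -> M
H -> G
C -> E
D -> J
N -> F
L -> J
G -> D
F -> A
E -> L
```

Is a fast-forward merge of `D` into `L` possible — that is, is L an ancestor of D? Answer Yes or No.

No

A fast-forward from L to D is possible iff L is an ancestor of D.
Ancestors of D: {D, J}.
L is not among them, so fast-forward is not possible.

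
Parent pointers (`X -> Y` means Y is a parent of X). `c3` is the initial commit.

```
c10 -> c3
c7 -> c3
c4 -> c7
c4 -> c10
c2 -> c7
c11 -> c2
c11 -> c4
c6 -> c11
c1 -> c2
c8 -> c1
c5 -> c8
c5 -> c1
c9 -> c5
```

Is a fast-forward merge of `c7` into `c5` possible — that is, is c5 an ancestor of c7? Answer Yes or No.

No

A fast-forward from c5 to c7 is possible iff c5 is an ancestor of c7.
Ancestors of c7: {c3, c7}.
c5 is not among them, so fast-forward is not possible.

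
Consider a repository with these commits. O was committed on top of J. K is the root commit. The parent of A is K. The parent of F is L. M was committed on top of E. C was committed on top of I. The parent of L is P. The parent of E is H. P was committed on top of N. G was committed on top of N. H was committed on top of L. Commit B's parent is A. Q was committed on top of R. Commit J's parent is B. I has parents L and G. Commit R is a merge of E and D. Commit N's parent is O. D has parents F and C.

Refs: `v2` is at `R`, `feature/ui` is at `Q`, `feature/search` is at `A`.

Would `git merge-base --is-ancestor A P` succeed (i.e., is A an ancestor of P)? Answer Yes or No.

Ancestors of P (commits reachable by following parents): {A, B, J, K, N, O, P}.
A is in that set, so it is an ancestor of P.

Yes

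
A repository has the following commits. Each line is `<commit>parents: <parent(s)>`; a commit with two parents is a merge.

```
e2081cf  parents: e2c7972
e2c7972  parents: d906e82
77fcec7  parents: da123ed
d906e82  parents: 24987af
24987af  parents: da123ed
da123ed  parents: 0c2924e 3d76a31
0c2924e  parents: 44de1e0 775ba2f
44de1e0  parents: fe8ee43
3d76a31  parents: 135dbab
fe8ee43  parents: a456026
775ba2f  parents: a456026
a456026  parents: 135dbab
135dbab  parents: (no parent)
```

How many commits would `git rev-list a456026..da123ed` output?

6

Reachable from da123ed: {0c2924e, 135dbab, 3d76a31, 44de1e0, 775ba2f, a456026, da123ed, fe8ee43}.
Reachable from a456026: {135dbab, a456026}.
In da123ed's history but not a456026's: {0c2924e, 3d76a31, 44de1e0, 775ba2f, da123ed, fe8ee43} — 6 commits.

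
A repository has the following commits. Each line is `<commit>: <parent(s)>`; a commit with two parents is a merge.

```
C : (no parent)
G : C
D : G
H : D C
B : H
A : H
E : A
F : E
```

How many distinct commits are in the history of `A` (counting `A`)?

5

Walking parent pointers from A: reachable set = {A, C, D, G, H}.
That is 5 commits.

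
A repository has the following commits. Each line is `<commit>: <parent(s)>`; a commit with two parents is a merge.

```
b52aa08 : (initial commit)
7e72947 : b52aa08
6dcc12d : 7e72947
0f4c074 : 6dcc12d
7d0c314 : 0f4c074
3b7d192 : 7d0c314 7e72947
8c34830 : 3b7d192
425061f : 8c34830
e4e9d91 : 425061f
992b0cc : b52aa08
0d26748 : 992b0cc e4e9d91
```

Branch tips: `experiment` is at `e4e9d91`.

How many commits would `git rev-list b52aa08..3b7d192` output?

5

Reachable from 3b7d192: {0f4c074, 3b7d192, 6dcc12d, 7d0c314, 7e72947, b52aa08}.
Reachable from b52aa08: {b52aa08}.
In 3b7d192's history but not b52aa08's: {0f4c074, 3b7d192, 6dcc12d, 7d0c314, 7e72947} — 5 commits.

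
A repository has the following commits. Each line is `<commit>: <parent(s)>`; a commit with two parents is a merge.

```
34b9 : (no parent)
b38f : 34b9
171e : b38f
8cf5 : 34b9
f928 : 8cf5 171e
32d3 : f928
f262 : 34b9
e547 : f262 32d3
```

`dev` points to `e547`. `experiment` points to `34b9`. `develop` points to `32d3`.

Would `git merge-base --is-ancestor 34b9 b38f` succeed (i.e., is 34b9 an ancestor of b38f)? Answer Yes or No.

Ancestors of b38f (commits reachable by following parents): {34b9, b38f}.
34b9 is in that set, so it is an ancestor of b38f.

Yes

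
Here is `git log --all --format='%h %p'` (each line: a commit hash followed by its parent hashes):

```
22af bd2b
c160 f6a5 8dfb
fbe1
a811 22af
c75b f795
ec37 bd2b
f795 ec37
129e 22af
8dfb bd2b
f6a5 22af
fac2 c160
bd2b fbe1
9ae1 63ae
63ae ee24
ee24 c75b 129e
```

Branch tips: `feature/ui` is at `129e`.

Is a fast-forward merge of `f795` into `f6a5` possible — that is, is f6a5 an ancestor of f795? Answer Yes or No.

A fast-forward from f6a5 to f795 is possible iff f6a5 is an ancestor of f795.
Ancestors of f795: {bd2b, ec37, f795, fbe1}.
f6a5 is not among them, so fast-forward is not possible.

No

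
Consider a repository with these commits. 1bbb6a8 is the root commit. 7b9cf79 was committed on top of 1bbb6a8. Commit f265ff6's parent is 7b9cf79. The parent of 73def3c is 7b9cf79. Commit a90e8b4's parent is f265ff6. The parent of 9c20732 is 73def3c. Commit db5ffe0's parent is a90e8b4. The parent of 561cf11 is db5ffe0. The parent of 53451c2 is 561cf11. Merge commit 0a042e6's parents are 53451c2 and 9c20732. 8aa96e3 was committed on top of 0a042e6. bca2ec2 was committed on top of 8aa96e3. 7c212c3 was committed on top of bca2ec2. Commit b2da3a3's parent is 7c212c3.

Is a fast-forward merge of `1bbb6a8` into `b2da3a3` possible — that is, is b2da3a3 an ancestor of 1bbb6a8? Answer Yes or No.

A fast-forward from b2da3a3 to 1bbb6a8 is possible iff b2da3a3 is an ancestor of 1bbb6a8.
Ancestors of 1bbb6a8: {1bbb6a8}.
b2da3a3 is not among them, so fast-forward is not possible.

No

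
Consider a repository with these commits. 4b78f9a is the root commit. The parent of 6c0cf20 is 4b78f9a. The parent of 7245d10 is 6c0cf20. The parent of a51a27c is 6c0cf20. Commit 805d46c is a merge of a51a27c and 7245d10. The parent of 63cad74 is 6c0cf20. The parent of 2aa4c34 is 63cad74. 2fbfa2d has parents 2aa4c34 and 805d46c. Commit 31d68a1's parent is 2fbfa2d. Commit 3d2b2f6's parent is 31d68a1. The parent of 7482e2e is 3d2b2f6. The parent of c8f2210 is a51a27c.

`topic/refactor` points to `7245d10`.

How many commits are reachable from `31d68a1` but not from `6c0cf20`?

7

Reachable from 31d68a1: {2aa4c34, 2fbfa2d, 31d68a1, 4b78f9a, 63cad74, 6c0cf20, 7245d10, 805d46c, a51a27c}.
Reachable from 6c0cf20: {4b78f9a, 6c0cf20}.
In 31d68a1's history but not 6c0cf20's: {2aa4c34, 2fbfa2d, 31d68a1, 63cad74, 7245d10, 805d46c, a51a27c} — 7 commits.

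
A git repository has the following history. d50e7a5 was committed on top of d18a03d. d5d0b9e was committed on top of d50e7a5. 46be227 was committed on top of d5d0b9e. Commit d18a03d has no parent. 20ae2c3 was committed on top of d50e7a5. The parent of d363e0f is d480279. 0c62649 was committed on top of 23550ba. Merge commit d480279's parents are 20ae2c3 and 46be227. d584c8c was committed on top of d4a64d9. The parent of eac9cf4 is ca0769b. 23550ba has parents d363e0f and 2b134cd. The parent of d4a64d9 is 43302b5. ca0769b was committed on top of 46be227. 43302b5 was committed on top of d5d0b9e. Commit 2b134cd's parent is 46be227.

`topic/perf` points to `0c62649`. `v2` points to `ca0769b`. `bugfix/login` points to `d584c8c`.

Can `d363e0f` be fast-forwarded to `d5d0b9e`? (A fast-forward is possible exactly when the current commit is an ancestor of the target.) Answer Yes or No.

No

A fast-forward from d363e0f to d5d0b9e is possible iff d363e0f is an ancestor of d5d0b9e.
Ancestors of d5d0b9e: {d18a03d, d50e7a5, d5d0b9e}.
d363e0f is not among them, so fast-forward is not possible.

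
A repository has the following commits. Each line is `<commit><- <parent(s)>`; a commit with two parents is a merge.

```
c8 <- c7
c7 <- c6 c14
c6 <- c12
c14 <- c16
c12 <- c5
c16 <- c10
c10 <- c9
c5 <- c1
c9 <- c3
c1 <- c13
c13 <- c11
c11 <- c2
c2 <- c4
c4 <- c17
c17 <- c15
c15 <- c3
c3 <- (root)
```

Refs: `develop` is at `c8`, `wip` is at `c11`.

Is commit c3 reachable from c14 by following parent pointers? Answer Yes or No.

Ancestors of c14 (commits reachable by following parents): {c10, c14, c16, c3, c9}.
c3 is in that set, so it is an ancestor of c14.

Yes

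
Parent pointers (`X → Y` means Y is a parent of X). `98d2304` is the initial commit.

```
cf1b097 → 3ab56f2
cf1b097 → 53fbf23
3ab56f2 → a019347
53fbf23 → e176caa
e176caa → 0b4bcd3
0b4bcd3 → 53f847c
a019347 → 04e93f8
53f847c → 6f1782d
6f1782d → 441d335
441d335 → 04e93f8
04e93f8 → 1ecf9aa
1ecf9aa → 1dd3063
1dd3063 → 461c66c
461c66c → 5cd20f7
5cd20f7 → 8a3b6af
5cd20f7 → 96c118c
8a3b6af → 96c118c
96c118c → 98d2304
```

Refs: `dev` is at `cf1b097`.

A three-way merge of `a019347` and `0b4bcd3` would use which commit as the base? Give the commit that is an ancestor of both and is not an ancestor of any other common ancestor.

Ancestors of a019347: {04e93f8, 1dd3063, 1ecf9aa, 461c66c, 5cd20f7, 8a3b6af, 96c118c, 98d2304, a019347}.
Ancestors of 0b4bcd3: {04e93f8, 0b4bcd3, 1dd3063, 1ecf9aa, 441d335, 461c66c, 53f847c, 5cd20f7, 6f1782d, 8a3b6af, 96c118c, 98d2304}.
Common ancestors: {04e93f8, 1dd3063, 1ecf9aa, 461c66c, 5cd20f7, 8a3b6af, 96c118c, 98d2304}.
Among these, 04e93f8 is not an ancestor of any other common ancestor — it is the merge base.

04e93f8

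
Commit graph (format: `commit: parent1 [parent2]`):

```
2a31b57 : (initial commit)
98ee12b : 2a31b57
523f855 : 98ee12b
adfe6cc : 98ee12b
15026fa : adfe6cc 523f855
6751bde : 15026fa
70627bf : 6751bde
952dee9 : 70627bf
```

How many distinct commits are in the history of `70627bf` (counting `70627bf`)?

Walking parent pointers from 70627bf: reachable set = {15026fa, 2a31b57, 523f855, 6751bde, 70627bf, 98ee12b, adfe6cc}.
That is 7 commits.

7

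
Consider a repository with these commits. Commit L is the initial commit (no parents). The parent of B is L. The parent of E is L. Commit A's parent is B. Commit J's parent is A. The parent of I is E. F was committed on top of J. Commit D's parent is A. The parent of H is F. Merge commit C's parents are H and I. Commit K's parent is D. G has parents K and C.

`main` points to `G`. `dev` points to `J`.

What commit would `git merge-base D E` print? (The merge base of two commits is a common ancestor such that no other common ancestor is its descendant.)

Ancestors of D: {A, B, D, L}.
Ancestors of E: {E, L}.
Common ancestors: {L}.
The only common ancestor is L, so it is the merge base.

L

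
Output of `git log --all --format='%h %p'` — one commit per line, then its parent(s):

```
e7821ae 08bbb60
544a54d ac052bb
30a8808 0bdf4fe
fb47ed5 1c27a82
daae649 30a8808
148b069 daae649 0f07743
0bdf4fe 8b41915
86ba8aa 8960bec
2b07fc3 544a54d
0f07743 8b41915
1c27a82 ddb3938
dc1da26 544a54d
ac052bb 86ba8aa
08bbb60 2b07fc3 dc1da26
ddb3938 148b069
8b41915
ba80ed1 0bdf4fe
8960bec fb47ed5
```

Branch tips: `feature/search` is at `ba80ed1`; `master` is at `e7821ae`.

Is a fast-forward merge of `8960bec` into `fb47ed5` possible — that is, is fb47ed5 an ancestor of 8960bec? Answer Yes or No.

A fast-forward from fb47ed5 to 8960bec is possible iff fb47ed5 is an ancestor of 8960bec.
Ancestors of 8960bec: {0bdf4fe, 0f07743, 148b069, 1c27a82, 30a8808, 8960bec, 8b41915, daae649, ddb3938, fb47ed5}.
fb47ed5 is among them, so fast-forward is possible.

Yes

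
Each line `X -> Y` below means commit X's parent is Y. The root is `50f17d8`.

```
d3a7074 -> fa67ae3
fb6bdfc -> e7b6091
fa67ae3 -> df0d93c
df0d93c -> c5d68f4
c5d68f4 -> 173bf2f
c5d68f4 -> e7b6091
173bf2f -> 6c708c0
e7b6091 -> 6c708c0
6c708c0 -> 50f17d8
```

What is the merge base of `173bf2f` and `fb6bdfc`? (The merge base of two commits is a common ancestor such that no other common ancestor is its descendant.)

Ancestors of 173bf2f: {173bf2f, 50f17d8, 6c708c0}.
Ancestors of fb6bdfc: {50f17d8, 6c708c0, e7b6091, fb6bdfc}.
Common ancestors: {50f17d8, 6c708c0}.
Among these, 6c708c0 is not an ancestor of any other common ancestor — it is the merge base.

6c708c0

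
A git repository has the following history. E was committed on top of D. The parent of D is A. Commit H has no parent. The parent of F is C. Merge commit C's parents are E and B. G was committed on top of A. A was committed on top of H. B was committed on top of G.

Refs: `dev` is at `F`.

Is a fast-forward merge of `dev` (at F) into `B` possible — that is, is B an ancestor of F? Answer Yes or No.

A fast-forward from B to F is possible iff B is an ancestor of F.
Ancestors of F: {A, B, C, D, E, F, G, H}.
B is among them, so fast-forward is possible.

Yes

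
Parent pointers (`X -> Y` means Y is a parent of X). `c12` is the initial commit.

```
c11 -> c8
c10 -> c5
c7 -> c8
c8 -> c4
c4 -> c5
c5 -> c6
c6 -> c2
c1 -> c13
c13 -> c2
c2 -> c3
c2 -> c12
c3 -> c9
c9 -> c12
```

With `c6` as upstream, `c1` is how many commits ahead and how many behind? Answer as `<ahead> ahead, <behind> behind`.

Reachable from c1: {c1, c12, c13, c2, c3, c9}.
Reachable from c6: {c12, c2, c3, c6, c9}.
Only in c1's history (ahead): {c1, c13} — 2.
Only in c6's history (behind): {c6} — 1.

2 ahead, 1 behind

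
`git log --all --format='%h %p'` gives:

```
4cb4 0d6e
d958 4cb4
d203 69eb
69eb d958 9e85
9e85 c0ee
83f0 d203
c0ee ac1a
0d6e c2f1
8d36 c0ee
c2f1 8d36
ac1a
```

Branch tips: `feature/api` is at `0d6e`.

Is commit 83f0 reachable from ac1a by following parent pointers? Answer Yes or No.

Ancestors of ac1a: {ac1a}.
83f0 is not in that set, so it is not an ancestor of ac1a.

No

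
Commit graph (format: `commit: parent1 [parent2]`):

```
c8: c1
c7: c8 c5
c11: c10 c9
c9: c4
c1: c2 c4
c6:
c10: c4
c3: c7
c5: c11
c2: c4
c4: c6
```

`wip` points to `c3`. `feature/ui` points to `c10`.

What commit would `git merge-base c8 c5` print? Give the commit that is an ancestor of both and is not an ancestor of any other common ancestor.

c4

Ancestors of c8: {c1, c2, c4, c6, c8}.
Ancestors of c5: {c10, c11, c4, c5, c6, c9}.
Common ancestors: {c4, c6}.
Among these, c4 is not an ancestor of any other common ancestor — it is the merge base.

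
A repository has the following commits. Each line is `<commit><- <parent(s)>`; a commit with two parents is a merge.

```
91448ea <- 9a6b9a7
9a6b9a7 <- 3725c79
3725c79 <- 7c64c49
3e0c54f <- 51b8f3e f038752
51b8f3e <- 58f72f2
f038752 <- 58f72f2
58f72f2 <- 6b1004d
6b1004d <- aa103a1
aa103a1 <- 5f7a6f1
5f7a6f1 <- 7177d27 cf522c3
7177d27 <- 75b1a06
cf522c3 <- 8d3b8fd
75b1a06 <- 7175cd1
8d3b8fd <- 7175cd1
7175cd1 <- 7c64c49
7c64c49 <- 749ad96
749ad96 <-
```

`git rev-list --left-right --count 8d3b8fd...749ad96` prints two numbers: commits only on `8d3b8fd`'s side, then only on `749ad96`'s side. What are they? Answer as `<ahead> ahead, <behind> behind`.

3 ahead, 0 behind

Reachable from 8d3b8fd: {7175cd1, 749ad96, 7c64c49, 8d3b8fd}.
Reachable from 749ad96: {749ad96}.
Only in 8d3b8fd's history (ahead): {7175cd1, 7c64c49, 8d3b8fd} — 3.
Only in 749ad96's history (behind): {} — 0.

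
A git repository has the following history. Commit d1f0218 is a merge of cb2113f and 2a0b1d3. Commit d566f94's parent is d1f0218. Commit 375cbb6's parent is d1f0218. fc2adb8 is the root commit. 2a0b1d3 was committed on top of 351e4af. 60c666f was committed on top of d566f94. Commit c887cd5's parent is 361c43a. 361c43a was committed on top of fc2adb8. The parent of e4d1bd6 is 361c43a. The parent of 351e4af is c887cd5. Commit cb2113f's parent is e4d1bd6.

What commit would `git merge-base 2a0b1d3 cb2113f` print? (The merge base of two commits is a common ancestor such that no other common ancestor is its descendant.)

361c43a

Ancestors of 2a0b1d3: {2a0b1d3, 351e4af, 361c43a, c887cd5, fc2adb8}.
Ancestors of cb2113f: {361c43a, cb2113f, e4d1bd6, fc2adb8}.
Common ancestors: {361c43a, fc2adb8}.
Among these, 361c43a is not an ancestor of any other common ancestor — it is the merge base.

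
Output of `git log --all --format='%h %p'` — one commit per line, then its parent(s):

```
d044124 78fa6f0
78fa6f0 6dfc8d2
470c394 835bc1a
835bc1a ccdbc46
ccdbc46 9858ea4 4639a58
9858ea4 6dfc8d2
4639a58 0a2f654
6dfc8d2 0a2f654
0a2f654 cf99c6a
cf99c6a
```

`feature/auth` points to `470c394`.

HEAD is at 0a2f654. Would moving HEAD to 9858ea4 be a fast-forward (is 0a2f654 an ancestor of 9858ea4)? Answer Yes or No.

A fast-forward from 0a2f654 to 9858ea4 is possible iff 0a2f654 is an ancestor of 9858ea4.
Ancestors of 9858ea4: {0a2f654, 6dfc8d2, 9858ea4, cf99c6a}.
0a2f654 is among them, so fast-forward is possible.

Yes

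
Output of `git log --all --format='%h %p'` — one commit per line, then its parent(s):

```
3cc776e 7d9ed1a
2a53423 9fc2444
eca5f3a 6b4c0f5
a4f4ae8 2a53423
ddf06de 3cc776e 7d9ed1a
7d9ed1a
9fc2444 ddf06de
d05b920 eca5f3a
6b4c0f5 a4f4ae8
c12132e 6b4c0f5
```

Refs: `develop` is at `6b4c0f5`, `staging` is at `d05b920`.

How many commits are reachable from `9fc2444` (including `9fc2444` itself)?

Walking parent pointers from 9fc2444: reachable set = {3cc776e, 7d9ed1a, 9fc2444, ddf06de}.
That is 4 commits.

4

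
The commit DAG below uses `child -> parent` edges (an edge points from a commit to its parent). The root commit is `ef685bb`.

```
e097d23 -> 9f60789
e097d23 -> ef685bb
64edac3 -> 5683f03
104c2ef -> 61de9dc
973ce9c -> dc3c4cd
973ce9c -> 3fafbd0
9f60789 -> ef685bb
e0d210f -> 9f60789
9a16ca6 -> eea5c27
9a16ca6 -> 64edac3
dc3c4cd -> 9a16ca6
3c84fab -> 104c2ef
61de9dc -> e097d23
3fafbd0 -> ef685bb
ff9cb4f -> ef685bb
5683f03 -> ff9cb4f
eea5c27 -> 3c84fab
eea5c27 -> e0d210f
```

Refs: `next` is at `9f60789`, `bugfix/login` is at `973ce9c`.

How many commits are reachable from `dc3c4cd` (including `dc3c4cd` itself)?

13

Walking parent pointers from dc3c4cd: reachable set = {104c2ef, 3c84fab, 5683f03, 61de9dc, 64edac3, 9a16ca6, 9f60789, dc3c4cd, e097d23, e0d210f, eea5c27, ef685bb, ff9cb4f}.
That is 13 commits.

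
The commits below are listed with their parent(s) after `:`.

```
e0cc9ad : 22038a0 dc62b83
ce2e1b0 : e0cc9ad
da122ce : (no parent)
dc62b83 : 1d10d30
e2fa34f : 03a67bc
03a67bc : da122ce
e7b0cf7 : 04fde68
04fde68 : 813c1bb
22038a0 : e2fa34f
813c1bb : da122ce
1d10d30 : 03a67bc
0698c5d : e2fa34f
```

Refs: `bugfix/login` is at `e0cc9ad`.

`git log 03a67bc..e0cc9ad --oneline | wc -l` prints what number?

Reachable from e0cc9ad: {03a67bc, 1d10d30, 22038a0, da122ce, dc62b83, e0cc9ad, e2fa34f}.
Reachable from 03a67bc: {03a67bc, da122ce}.
In e0cc9ad's history but not 03a67bc's: {1d10d30, 22038a0, dc62b83, e0cc9ad, e2fa34f} — 5 commits.

5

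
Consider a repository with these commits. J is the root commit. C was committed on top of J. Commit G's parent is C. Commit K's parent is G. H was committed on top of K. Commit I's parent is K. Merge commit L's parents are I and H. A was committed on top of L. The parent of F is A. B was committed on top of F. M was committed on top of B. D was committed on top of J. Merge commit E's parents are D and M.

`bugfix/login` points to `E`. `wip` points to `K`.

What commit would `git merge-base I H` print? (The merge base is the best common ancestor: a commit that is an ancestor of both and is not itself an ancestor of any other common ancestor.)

K

Ancestors of I: {C, G, I, J, K}.
Ancestors of H: {C, G, H, J, K}.
Common ancestors: {C, G, J, K}.
Among these, K is not an ancestor of any other common ancestor — it is the merge base.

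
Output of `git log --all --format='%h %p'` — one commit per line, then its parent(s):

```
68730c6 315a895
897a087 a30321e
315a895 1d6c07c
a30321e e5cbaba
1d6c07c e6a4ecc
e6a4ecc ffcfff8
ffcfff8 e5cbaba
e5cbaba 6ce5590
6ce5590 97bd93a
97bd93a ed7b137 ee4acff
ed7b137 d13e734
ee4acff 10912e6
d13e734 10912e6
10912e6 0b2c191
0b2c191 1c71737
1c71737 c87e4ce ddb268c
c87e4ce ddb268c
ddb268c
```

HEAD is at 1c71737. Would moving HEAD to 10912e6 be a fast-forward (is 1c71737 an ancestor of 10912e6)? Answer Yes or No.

Yes

A fast-forward from 1c71737 to 10912e6 is possible iff 1c71737 is an ancestor of 10912e6.
Ancestors of 10912e6: {0b2c191, 10912e6, 1c71737, c87e4ce, ddb268c}.
1c71737 is among them, so fast-forward is possible.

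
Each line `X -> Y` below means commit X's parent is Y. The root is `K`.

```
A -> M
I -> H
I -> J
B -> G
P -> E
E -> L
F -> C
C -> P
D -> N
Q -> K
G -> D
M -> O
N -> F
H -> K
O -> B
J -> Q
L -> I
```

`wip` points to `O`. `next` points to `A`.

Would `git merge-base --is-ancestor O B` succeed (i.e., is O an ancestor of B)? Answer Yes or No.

No

Ancestors of B: {B, C, D, E, F, G, H, I, J, K, L, N, P, Q}.
O is not in that set, so it is not an ancestor of B.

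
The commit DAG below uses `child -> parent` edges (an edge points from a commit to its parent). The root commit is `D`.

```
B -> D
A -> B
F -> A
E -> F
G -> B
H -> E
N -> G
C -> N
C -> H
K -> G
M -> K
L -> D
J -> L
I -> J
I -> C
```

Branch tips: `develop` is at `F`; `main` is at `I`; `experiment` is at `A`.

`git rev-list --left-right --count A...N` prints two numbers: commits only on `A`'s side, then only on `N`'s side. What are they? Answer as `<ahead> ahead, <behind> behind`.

1 ahead, 2 behind

Reachable from A: {A, B, D}.
Reachable from N: {B, D, G, N}.
Only in A's history (ahead): {A} — 1.
Only in N's history (behind): {G, N} — 2.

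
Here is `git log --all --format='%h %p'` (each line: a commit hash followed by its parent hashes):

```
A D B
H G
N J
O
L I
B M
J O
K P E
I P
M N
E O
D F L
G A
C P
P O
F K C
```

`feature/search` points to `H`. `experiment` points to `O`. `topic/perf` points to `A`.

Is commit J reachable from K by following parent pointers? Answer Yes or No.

Ancestors of K: {E, K, O, P}.
J is not in that set, so it is not an ancestor of K.

No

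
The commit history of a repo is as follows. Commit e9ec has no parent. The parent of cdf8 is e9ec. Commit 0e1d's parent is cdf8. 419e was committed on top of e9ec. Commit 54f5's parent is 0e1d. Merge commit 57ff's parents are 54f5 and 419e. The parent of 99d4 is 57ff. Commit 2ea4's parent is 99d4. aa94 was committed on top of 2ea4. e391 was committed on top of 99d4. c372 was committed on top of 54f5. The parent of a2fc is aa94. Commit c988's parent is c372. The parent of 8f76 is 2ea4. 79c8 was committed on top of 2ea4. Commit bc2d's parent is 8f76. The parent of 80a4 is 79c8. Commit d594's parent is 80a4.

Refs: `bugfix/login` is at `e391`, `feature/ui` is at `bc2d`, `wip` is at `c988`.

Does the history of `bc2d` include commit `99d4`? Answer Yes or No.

Ancestors of bc2d (commits reachable by following parents): {0e1d, 2ea4, 419e, 54f5, 57ff, 8f76, 99d4, bc2d, cdf8, e9ec}.
99d4 is in that set, so it is an ancestor of bc2d.

Yes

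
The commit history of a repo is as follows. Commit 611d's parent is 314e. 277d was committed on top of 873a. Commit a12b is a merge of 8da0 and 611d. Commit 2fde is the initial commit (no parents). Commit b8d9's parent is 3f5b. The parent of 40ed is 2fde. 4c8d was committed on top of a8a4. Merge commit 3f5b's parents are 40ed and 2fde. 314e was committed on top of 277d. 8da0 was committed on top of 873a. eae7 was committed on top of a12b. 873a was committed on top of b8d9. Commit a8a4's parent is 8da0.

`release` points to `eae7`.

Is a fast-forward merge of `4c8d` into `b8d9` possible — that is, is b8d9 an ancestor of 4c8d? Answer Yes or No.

Yes

A fast-forward from b8d9 to 4c8d is possible iff b8d9 is an ancestor of 4c8d.
Ancestors of 4c8d: {2fde, 3f5b, 40ed, 4c8d, 873a, 8da0, a8a4, b8d9}.
b8d9 is among them, so fast-forward is possible.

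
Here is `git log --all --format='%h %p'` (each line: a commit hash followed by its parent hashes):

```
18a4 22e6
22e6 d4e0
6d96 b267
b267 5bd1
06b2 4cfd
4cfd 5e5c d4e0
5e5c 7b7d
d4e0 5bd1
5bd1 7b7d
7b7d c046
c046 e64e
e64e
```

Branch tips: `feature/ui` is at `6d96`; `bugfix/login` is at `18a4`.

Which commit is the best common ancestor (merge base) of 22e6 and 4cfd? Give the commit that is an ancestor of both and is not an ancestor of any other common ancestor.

Ancestors of 22e6: {22e6, 5bd1, 7b7d, c046, d4e0, e64e}.
Ancestors of 4cfd: {4cfd, 5bd1, 5e5c, 7b7d, c046, d4e0, e64e}.
Common ancestors: {5bd1, 7b7d, c046, d4e0, e64e}.
Among these, d4e0 is not an ancestor of any other common ancestor — it is the merge base.

d4e0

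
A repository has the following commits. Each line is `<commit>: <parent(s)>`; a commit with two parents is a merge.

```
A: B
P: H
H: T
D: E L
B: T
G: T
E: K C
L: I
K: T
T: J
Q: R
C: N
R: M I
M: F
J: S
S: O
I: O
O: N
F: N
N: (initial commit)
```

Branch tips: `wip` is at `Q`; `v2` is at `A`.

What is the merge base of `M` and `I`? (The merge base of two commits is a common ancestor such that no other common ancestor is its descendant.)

N

Ancestors of M: {F, M, N}.
Ancestors of I: {I, N, O}.
Common ancestors: {N}.
The only common ancestor is N, so it is the merge base.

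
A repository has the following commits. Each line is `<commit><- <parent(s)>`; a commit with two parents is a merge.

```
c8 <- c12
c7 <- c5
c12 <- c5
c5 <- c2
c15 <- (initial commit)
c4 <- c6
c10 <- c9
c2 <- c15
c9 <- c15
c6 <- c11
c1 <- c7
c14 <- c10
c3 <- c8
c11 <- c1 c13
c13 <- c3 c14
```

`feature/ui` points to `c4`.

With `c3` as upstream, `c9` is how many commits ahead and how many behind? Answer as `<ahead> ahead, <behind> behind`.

Reachable from c9: {c15, c9}.
Reachable from c3: {c12, c15, c2, c3, c5, c8}.
Only in c9's history (ahead): {c9} — 1.
Only in c3's history (behind): {c12, c2, c3, c5, c8} — 5.

1 ahead, 5 behind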